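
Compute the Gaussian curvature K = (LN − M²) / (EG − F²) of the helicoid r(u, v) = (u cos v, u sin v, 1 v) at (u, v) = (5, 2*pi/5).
K = -1/676

Coefficients of the first fundamental form: E = 1, F = 0, G = u^2 + 1.
Coefficients of the second fundamental form: L = 0, M = -1/sqrt(u^2 + 1), N = 0.
Assemble K = (LN − M²)/(EG − F²) = -1/(u^2 + 1)^2. At (u, v) = (5, 2*pi/5): K = -1/676.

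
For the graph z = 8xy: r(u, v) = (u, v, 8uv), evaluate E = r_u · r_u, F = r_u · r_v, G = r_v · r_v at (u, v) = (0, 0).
E = 1;  F = 0;  G = 1

Partials: r_u = (1, 0, 8*v), r_v = (0, 1, 8*u). As functions of (u, v):
  E = r_u · r_u = 64*v^2 + 1,
  F = r_u · r_v = 64*u*v,
  G = r_v · r_v = 64*u^2 + 1.
Evaluating at (u, v) = (0, 0): E = 1, F = 0, G = 1.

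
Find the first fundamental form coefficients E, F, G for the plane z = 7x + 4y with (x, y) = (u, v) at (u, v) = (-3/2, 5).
E = 50;  F = 28;  G = 17

Partials: r_u = (1, 0, 7), r_v = (0, 1, 4). As functions of (u, v):
  E = r_u · r_u = 50,
  F = r_u · r_v = 28,
  G = r_v · r_v = 17.
Evaluating at (u, v) = (-3/2, 5): E = 50, F = 28, G = 17.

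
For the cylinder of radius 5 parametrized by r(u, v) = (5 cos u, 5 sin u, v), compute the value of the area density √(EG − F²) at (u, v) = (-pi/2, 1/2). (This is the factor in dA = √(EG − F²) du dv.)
√(EG − F²)|_{(-pi/2, 1/2)} = 5

E = 25, F = 0, G = 1, so EG − F² = 25. Taking the positive square root: √(EG − F²) = 5. At (u, v) = (-pi/2, 1/2): 5.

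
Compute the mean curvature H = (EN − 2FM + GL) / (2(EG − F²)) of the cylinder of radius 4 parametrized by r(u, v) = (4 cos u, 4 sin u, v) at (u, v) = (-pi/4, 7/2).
H = -1/8

With E = 16, F = 0, G = 1, L = -4, M = 0, N = 0, assemble
  H = (EN − 2FM + GL) / (2(EG − F²)) = -1/8.
At (u, v) = (-pi/4, 7/2): H = -1/8.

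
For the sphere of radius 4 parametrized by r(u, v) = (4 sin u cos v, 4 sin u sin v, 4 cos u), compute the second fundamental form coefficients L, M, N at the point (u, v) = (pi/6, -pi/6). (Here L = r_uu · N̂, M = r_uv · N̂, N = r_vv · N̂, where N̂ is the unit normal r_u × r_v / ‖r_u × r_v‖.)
L = -4;  M = 0;  N = -1

Compute the unit normal N̂(u, v) = (sin(u)^2*cos(v)/Abs(sin(u)), sin(u)^2*sin(v)/Abs(sin(u)), sin(2*u)/(2*Abs(sin(u)))), and the second partials r_uu, r_uv, r_vv. Take dot products:
  L(u, v) = r_uu · N̂ = -4*sin(u)/Abs(sin(u)),
  M(u, v) = r_uv · N̂ = 0,
  N(u, v) = r_vv · N̂ = -4*sin(u)^3/Abs(sin(u)).
Evaluating at (u, v) = (pi/6, -pi/6):
  L = -4, M = 0, N = -1.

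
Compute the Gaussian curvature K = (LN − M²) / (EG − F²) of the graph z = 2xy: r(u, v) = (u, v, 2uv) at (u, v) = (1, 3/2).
K = -1/49

Coefficients of the first fundamental form: E = 4*v^2 + 1, F = 4*u*v, G = 4*u^2 + 1.
Coefficients of the second fundamental form: L = 0, M = 2/sqrt(4*u^2 + 4*v^2 + 1), N = 0.
Assemble K = (LN − M²)/(EG − F²) = -4/(16*u^4 + 32*u^2*v^2 + 8*u^2 + 16*v^4 + 8*v^2 + 1). At (u, v) = (1, 3/2): K = -1/49.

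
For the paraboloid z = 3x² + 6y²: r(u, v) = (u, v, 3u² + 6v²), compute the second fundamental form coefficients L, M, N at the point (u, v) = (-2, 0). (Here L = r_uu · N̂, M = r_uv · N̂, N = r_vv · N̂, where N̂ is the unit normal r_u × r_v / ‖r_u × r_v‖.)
L = 6*sqrt(145)/145;  M = 0;  N = 12*sqrt(145)/145

Compute the unit normal N̂(u, v) = (-6*u/sqrt(36*u^2 + 144*v^2 + 1), -12*v/sqrt(36*u^2 + 144*v^2 + 1), 1/sqrt(36*u^2 + 144*v^2 + 1)), and the second partials r_uu, r_uv, r_vv. Take dot products:
  L(u, v) = r_uu · N̂ = 6/sqrt(36*u^2 + 144*v^2 + 1),
  M(u, v) = r_uv · N̂ = 0,
  N(u, v) = r_vv · N̂ = 12/sqrt(36*u^2 + 144*v^2 + 1).
Evaluating at (u, v) = (-2, 0):
  L = 6*sqrt(145)/145, M = 0, N = 12*sqrt(145)/145.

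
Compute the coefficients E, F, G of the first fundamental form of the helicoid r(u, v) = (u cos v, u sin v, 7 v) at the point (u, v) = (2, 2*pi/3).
E = 1;  F = 0;  G = 53

Partials: r_u = (cos(v), sin(v), 0), r_v = (-u*sin(v), u*cos(v), 7). As functions of (u, v):
  E = r_u · r_u = 1,
  F = r_u · r_v = 0,
  G = r_v · r_v = u^2 + 49.
Evaluating at (u, v) = (2, 2*pi/3): E = 1, F = 0, G = 53.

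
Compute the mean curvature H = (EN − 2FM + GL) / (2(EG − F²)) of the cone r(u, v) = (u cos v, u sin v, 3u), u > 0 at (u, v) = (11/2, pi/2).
H = 3*sqrt(10)/110

With E = 10, F = 0, G = u^2, L = 0, M = 0, N = 3*sqrt(10)*u^2/(10*Abs(u)), assemble
  H = (EN − 2FM + GL) / (2(EG − F²)) = 3*sqrt(10)/(20*Abs(u)).
At (u, v) = (11/2, pi/2): H = 3*sqrt(10)/110.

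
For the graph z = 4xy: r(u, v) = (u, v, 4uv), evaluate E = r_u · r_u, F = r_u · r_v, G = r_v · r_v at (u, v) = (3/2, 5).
E = 401;  F = 120;  G = 37

Partials: r_u = (1, 0, 4*v), r_v = (0, 1, 4*u). As functions of (u, v):
  E = r_u · r_u = 16*v^2 + 1,
  F = r_u · r_v = 16*u*v,
  G = r_v · r_v = 16*u^2 + 1.
Evaluating at (u, v) = (3/2, 5): E = 401, F = 120, G = 37.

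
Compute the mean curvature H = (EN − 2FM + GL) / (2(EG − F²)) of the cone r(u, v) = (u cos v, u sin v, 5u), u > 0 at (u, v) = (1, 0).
H = 5*sqrt(26)/52

With E = 26, F = 0, G = u^2, L = 0, M = 0, N = 5*sqrt(26)*u^2/(26*Abs(u)), assemble
  H = (EN − 2FM + GL) / (2(EG − F²)) = 5*sqrt(26)/(52*Abs(u)).
At (u, v) = (1, 0): H = 5*sqrt(26)/52.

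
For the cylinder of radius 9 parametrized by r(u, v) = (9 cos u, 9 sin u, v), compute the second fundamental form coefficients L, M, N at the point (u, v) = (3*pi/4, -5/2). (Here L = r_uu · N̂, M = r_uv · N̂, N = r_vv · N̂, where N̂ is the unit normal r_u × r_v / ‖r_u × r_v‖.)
L = -9;  M = 0;  N = 0

Compute the unit normal N̂(u, v) = (cos(u), sin(u), 0), and the second partials r_uu, r_uv, r_vv. Take dot products:
  L(u, v) = r_uu · N̂ = -9,
  M(u, v) = r_uv · N̂ = 0,
  N(u, v) = r_vv · N̂ = 0.
Evaluating at (u, v) = (3*pi/4, -5/2):
  L = -9, M = 0, N = 0.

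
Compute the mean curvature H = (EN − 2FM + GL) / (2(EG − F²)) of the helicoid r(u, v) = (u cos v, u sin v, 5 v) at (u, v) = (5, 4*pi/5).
H = 0

With E = 1, F = 0, G = u^2 + 25, L = 0, M = -5/sqrt(u^2 + 25), N = 0, assemble
  H = (EN − 2FM + GL) / (2(EG − F²)) = 0.
At (u, v) = (5, 4*pi/5): H = 0.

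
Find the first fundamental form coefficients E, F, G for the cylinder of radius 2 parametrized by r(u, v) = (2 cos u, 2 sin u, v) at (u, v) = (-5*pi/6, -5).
E = 4;  F = 0;  G = 1

Partials: r_u = (-2*sin(u), 2*cos(u), 0), r_v = (0, 0, 1). As functions of (u, v):
  E = r_u · r_u = 4,
  F = r_u · r_v = 0,
  G = r_v · r_v = 1.
Evaluating at (u, v) = (-5*pi/6, -5): E = 4, F = 0, G = 1.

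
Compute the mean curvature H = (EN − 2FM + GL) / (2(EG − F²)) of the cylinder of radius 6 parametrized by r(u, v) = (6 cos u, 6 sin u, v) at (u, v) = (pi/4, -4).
H = -1/12

With E = 36, F = 0, G = 1, L = -6, M = 0, N = 0, assemble
  H = (EN − 2FM + GL) / (2(EG − F²)) = -1/12.
At (u, v) = (pi/4, -4): H = -1/12.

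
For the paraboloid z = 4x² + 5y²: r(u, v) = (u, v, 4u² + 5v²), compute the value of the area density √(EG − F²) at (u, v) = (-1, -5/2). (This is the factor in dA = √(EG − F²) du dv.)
√(EG − F²)|_{(-1, -5/2)} = sqrt(690)

E = 64*u^2 + 1, F = 80*u*v, G = 100*v^2 + 1, so EG − F² = 64*u^2 + 100*v^2 + 1. Taking the positive square root: √(EG − F²) = sqrt(64*u^2 + 100*v^2 + 1). At (u, v) = (-1, -5/2): sqrt(690).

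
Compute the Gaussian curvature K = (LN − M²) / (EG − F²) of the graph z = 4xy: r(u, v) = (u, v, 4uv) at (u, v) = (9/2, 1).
K = -16/116281

Coefficients of the first fundamental form: E = 16*v^2 + 1, F = 16*u*v, G = 16*u^2 + 1.
Coefficients of the second fundamental form: L = 0, M = 4/sqrt(16*u^2 + 16*v^2 + 1), N = 0.
Assemble K = (LN − M²)/(EG − F²) = -16/(256*u^4 + 512*u^2*v^2 + 32*u^2 + 256*v^4 + 32*v^2 + 1). At (u, v) = (9/2, 1): K = -16/116281.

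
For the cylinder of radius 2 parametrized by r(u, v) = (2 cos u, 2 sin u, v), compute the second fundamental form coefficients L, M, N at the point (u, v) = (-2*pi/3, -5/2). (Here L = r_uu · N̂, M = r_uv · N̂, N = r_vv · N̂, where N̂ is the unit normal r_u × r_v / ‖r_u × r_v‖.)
L = -2;  M = 0;  N = 0

Compute the unit normal N̂(u, v) = (cos(u), sin(u), 0), and the second partials r_uu, r_uv, r_vv. Take dot products:
  L(u, v) = r_uu · N̂ = -2,
  M(u, v) = r_uv · N̂ = 0,
  N(u, v) = r_vv · N̂ = 0.
Evaluating at (u, v) = (-2*pi/3, -5/2):
  L = -2, M = 0, N = 0.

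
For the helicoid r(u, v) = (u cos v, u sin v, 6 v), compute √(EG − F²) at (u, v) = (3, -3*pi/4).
√(EG − F²)|_{(3, -3*pi/4)} = 3*sqrt(5)

E = 1, F = 0, G = u^2 + 36; EG − F² = u^2 + 36; √(EG − F²) = sqrt(u^2 + 36). At the given point: 3*sqrt(5).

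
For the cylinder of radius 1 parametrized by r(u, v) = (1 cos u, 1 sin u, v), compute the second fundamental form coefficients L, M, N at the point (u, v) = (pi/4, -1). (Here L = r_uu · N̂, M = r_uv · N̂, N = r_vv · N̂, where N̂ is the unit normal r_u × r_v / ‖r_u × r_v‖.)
L = -1;  M = 0;  N = 0

Compute the unit normal N̂(u, v) = (cos(u), sin(u), 0), and the second partials r_uu, r_uv, r_vv. Take dot products:
  L(u, v) = r_uu · N̂ = -1,
  M(u, v) = r_uv · N̂ = 0,
  N(u, v) = r_vv · N̂ = 0.
Evaluating at (u, v) = (pi/4, -1):
  L = -1, M = 0, N = 0.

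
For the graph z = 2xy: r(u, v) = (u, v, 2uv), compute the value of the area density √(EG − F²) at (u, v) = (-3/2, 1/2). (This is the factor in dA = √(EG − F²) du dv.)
√(EG − F²)|_{(-3/2, 1/2)} = sqrt(11)

E = 4*v^2 + 1, F = 4*u*v, G = 4*u^2 + 1, so EG − F² = 4*u^2 + 4*v^2 + 1. Taking the positive square root: √(EG − F²) = sqrt(4*u^2 + 4*v^2 + 1). At (u, v) = (-3/2, 1/2): sqrt(11).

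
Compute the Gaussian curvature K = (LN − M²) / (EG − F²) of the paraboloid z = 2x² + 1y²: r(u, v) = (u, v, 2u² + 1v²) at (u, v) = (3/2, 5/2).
K = 2/961

Coefficients of the first fundamental form: E = 16*u^2 + 1, F = 8*u*v, G = 4*v^2 + 1.
Coefficients of the second fundamental form: L = 4/sqrt(16*u^2 + 4*v^2 + 1), M = 0, N = 2/sqrt(16*u^2 + 4*v^2 + 1).
Assemble K = (LN − M²)/(EG − F²) = 8/(256*u^4 + 128*u^2*v^2 + 32*u^2 + 16*v^4 + 8*v^2 + 1). At (u, v) = (3/2, 5/2): K = 2/961.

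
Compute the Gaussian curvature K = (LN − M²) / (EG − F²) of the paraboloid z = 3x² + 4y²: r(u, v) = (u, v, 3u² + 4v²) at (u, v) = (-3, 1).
K = 48/151321

Coefficients of the first fundamental form: E = 36*u^2 + 1, F = 48*u*v, G = 64*v^2 + 1.
Coefficients of the second fundamental form: L = 6/sqrt(36*u^2 + 64*v^2 + 1), M = 0, N = 8/sqrt(36*u^2 + 64*v^2 + 1).
Assemble K = (LN − M²)/(EG − F²) = 48/(1296*u^4 + 4608*u^2*v^2 + 72*u^2 + 4096*v^4 + 128*v^2 + 1). At (u, v) = (-3, 1): K = 48/151321.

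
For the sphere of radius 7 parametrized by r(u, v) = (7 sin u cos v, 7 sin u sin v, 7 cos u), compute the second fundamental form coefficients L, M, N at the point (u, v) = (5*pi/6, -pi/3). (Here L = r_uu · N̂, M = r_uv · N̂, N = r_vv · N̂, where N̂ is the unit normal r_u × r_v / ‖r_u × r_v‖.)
L = -7;  M = 0;  N = -7/4

Compute the unit normal N̂(u, v) = (sin(u)^2*cos(v)/Abs(sin(u)), sin(u)^2*sin(v)/Abs(sin(u)), sin(2*u)/(2*Abs(sin(u)))), and the second partials r_uu, r_uv, r_vv. Take dot products:
  L(u, v) = r_uu · N̂ = -7*sin(u)/Abs(sin(u)),
  M(u, v) = r_uv · N̂ = 0,
  N(u, v) = r_vv · N̂ = -7*sin(u)^3/Abs(sin(u)).
Evaluating at (u, v) = (5*pi/6, -pi/3):
  L = -7, M = 0, N = -7/4.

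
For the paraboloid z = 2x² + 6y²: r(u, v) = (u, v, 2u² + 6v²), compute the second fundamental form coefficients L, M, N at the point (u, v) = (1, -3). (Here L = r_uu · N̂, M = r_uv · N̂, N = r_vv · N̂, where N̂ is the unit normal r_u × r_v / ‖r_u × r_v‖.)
L = 4*sqrt(1313)/1313;  M = 0;  N = 12*sqrt(1313)/1313

Compute the unit normal N̂(u, v) = (-4*u/sqrt(16*u^2 + 144*v^2 + 1), -12*v/sqrt(16*u^2 + 144*v^2 + 1), 1/sqrt(16*u^2 + 144*v^2 + 1)), and the second partials r_uu, r_uv, r_vv. Take dot products:
  L(u, v) = r_uu · N̂ = 4/sqrt(16*u^2 + 144*v^2 + 1),
  M(u, v) = r_uv · N̂ = 0,
  N(u, v) = r_vv · N̂ = 12/sqrt(16*u^2 + 144*v^2 + 1).
Evaluating at (u, v) = (1, -3):
  L = 4*sqrt(1313)/1313, M = 0, N = 12*sqrt(1313)/1313.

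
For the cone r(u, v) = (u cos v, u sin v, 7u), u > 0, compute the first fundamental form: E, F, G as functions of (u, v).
E = 50;  F = 0;  G = u^2

Compute partials: r_u = (cos(v), sin(v), 7), r_v = (-u*sin(v), u*cos(v), 0). Then
  E = r_u · r_u = 50,
  F = r_u · r_v = 0,
  G = r_v · r_v = u^2.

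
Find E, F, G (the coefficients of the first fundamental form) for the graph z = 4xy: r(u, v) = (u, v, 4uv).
E = 16*v^2 + 1;  F = 16*u*v;  G = 16*u^2 + 1

Compute partials: r_u = (1, 0, 4*v), r_v = (0, 1, 4*u). Then
  E = r_u · r_u = 16*v^2 + 1,
  F = r_u · r_v = 16*u*v,
  G = r_v · r_v = 16*u^2 + 1.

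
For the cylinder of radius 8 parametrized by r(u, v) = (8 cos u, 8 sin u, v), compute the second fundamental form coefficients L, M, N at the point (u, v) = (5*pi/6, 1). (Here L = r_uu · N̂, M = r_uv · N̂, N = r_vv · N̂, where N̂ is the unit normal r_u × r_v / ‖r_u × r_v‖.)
L = -8;  M = 0;  N = 0

Compute the unit normal N̂(u, v) = (cos(u), sin(u), 0), and the second partials r_uu, r_uv, r_vv. Take dot products:
  L(u, v) = r_uu · N̂ = -8,
  M(u, v) = r_uv · N̂ = 0,
  N(u, v) = r_vv · N̂ = 0.
Evaluating at (u, v) = (5*pi/6, 1):
  L = -8, M = 0, N = 0.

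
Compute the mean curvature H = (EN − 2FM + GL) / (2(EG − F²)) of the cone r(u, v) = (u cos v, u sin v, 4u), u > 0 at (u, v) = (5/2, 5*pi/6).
H = 4*sqrt(17)/85

With E = 17, F = 0, G = u^2, L = 0, M = 0, N = 4*sqrt(17)*u^2/(17*Abs(u)), assemble
  H = (EN − 2FM + GL) / (2(EG − F²)) = 2*sqrt(17)/(17*Abs(u)).
At (u, v) = (5/2, 5*pi/6): H = 4*sqrt(17)/85.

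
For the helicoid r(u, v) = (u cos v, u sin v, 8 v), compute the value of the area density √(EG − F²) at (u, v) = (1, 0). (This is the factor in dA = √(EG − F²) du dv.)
√(EG − F²)|_{(1, 0)} = sqrt(65)

E = 1, F = 0, G = u^2 + 64, so EG − F² = u^2 + 64. Taking the positive square root: √(EG − F²) = sqrt(u^2 + 64). At (u, v) = (1, 0): sqrt(65).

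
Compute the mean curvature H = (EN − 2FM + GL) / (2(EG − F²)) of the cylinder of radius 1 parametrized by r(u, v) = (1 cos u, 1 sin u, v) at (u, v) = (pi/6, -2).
H = -1/2

With E = 1, F = 0, G = 1, L = -1, M = 0, N = 0, assemble
  H = (EN − 2FM + GL) / (2(EG − F²)) = -1/2.
At (u, v) = (pi/6, -2): H = -1/2.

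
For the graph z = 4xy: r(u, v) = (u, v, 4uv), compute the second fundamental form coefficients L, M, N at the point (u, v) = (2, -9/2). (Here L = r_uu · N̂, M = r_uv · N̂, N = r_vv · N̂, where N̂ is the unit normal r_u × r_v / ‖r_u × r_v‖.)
L = 0;  M = 4*sqrt(389)/389;  N = 0

Compute the unit normal N̂(u, v) = (-4*v/sqrt(16*u^2 + 16*v^2 + 1), -4*u/sqrt(16*u^2 + 16*v^2 + 1), 1/sqrt(16*u^2 + 16*v^2 + 1)), and the second partials r_uu, r_uv, r_vv. Take dot products:
  L(u, v) = r_uu · N̂ = 0,
  M(u, v) = r_uv · N̂ = 4/sqrt(16*u^2 + 16*v^2 + 1),
  N(u, v) = r_vv · N̂ = 0.
Evaluating at (u, v) = (2, -9/2):
  L = 0, M = 4*sqrt(389)/389, N = 0.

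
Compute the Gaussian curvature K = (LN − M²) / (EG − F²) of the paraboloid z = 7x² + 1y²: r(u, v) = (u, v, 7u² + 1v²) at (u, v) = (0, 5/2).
K = 7/169

Coefficients of the first fundamental form: E = 196*u^2 + 1, F = 28*u*v, G = 4*v^2 + 1.
Coefficients of the second fundamental form: L = 14/sqrt(196*u^2 + 4*v^2 + 1), M = 0, N = 2/sqrt(196*u^2 + 4*v^2 + 1).
Assemble K = (LN − M²)/(EG − F²) = 28/(38416*u^4 + 1568*u^2*v^2 + 392*u^2 + 16*v^4 + 8*v^2 + 1). At (u, v) = (0, 5/2): K = 7/169.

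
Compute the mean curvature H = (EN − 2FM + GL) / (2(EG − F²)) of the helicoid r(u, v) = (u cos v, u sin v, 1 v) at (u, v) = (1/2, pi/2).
H = 0

With E = 1, F = 0, G = u^2 + 1, L = 0, M = -1/sqrt(u^2 + 1), N = 0, assemble
  H = (EN − 2FM + GL) / (2(EG − F²)) = 0.
At (u, v) = (1/2, pi/2): H = 0.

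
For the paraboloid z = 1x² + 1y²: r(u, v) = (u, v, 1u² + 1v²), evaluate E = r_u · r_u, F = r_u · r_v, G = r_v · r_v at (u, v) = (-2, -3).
E = 17;  F = 24;  G = 37

Partials: r_u = (1, 0, 2*u), r_v = (0, 1, 2*v). As functions of (u, v):
  E = r_u · r_u = 4*u^2 + 1,
  F = r_u · r_v = 4*u*v,
  G = r_v · r_v = 4*v^2 + 1.
Evaluating at (u, v) = (-2, -3): E = 17, F = 24, G = 37.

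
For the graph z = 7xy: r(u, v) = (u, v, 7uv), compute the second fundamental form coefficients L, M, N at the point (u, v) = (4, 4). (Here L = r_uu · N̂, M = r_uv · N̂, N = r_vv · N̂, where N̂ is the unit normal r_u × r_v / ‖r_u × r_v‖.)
L = 0;  M = 7*sqrt(1569)/1569;  N = 0

Compute the unit normal N̂(u, v) = (-7*v/sqrt(49*u^2 + 49*v^2 + 1), -7*u/sqrt(49*u^2 + 49*v^2 + 1), 1/sqrt(49*u^2 + 49*v^2 + 1)), and the second partials r_uu, r_uv, r_vv. Take dot products:
  L(u, v) = r_uu · N̂ = 0,
  M(u, v) = r_uv · N̂ = 7/sqrt(49*u^2 + 49*v^2 + 1),
  N(u, v) = r_vv · N̂ = 0.
Evaluating at (u, v) = (4, 4):
  L = 0, M = 7*sqrt(1569)/1569, N = 0.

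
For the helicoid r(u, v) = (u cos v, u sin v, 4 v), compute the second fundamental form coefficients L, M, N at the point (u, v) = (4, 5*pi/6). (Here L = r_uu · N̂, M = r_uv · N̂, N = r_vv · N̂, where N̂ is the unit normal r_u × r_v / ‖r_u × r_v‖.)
L = 0;  M = -sqrt(2)/2;  N = 0

Compute the unit normal N̂(u, v) = (4*sin(v)/sqrt(u^2 + 16), -4*cos(v)/sqrt(u^2 + 16), u/sqrt(u^2 + 16)), and the second partials r_uu, r_uv, r_vv. Take dot products:
  L(u, v) = r_uu · N̂ = 0,
  M(u, v) = r_uv · N̂ = -4/sqrt(u^2 + 16),
  N(u, v) = r_vv · N̂ = 0.
Evaluating at (u, v) = (4, 5*pi/6):
  L = 0, M = -sqrt(2)/2, N = 0.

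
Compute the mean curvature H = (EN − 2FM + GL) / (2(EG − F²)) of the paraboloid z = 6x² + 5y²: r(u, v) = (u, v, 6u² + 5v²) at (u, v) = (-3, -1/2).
H = 6641*sqrt(1322)/1747684

With E = 144*u^2 + 1, F = 120*u*v, G = 100*v^2 + 1, L = 12/sqrt(144*u^2 + 100*v^2 + 1), M = 0, N = 10/sqrt(144*u^2 + 100*v^2 + 1), assemble
  H = (EN − 2FM + GL) / (2(EG − F²)) = (720*u^2 + 600*v^2 + 11)/(144*u^2 + 100*v^2 + 1)^(3/2).
At (u, v) = (-3, -1/2): H = 6641*sqrt(1322)/1747684.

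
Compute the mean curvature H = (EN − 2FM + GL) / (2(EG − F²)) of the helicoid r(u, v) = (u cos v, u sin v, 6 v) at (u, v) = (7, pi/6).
H = 0

With E = 1, F = 0, G = u^2 + 36, L = 0, M = -6/sqrt(u^2 + 36), N = 0, assemble
  H = (EN − 2FM + GL) / (2(EG − F²)) = 0.
At (u, v) = (7, pi/6): H = 0.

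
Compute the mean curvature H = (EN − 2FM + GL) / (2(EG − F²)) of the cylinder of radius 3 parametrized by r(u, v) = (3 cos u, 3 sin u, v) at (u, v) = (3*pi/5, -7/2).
H = -1/6

With E = 9, F = 0, G = 1, L = -3, M = 0, N = 0, assemble
  H = (EN − 2FM + GL) / (2(EG − F²)) = -1/6.
At (u, v) = (3*pi/5, -7/2): H = -1/6.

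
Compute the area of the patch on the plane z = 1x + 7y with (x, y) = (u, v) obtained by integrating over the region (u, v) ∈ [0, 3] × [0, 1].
Area = 3*sqrt(51)

Area = ∫∫ √(EG − F²) du dv with √(EG − F²) = sqrt(51). Integrating over [0, 3] × [0, 1] gives 3*sqrt(51).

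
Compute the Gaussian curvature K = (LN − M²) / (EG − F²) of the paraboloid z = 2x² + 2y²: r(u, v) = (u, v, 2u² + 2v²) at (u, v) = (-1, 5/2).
K = 16/13689

Coefficients of the first fundamental form: E = 16*u^2 + 1, F = 16*u*v, G = 16*v^2 + 1.
Coefficients of the second fundamental form: L = 4/sqrt(16*u^2 + 16*v^2 + 1), M = 0, N = 4/sqrt(16*u^2 + 16*v^2 + 1).
Assemble K = (LN − M²)/(EG − F²) = 16/(256*u^4 + 512*u^2*v^2 + 32*u^2 + 256*v^4 + 32*v^2 + 1). At (u, v) = (-1, 5/2): K = 16/13689.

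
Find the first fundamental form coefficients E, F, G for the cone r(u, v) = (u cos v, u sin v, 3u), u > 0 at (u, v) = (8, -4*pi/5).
E = 10;  F = 0;  G = 64

Partials: r_u = (cos(v), sin(v), 3), r_v = (-u*sin(v), u*cos(v), 0). As functions of (u, v):
  E = r_u · r_u = 10,
  F = r_u · r_v = 0,
  G = r_v · r_v = u^2.
Evaluating at (u, v) = (8, -4*pi/5): E = 10, F = 0, G = 64.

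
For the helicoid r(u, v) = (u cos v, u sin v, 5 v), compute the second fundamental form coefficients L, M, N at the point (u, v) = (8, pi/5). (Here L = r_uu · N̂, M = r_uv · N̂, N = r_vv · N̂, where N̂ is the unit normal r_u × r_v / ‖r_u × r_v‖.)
L = 0;  M = -5*sqrt(89)/89;  N = 0

Compute the unit normal N̂(u, v) = (5*sin(v)/sqrt(u^2 + 25), -5*cos(v)/sqrt(u^2 + 25), u/sqrt(u^2 + 25)), and the second partials r_uu, r_uv, r_vv. Take dot products:
  L(u, v) = r_uu · N̂ = 0,
  M(u, v) = r_uv · N̂ = -5/sqrt(u^2 + 25),
  N(u, v) = r_vv · N̂ = 0.
Evaluating at (u, v) = (8, pi/5):
  L = 0, M = -5*sqrt(89)/89, N = 0.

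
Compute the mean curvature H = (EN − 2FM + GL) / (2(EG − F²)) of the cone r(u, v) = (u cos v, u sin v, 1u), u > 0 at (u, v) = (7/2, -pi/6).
H = sqrt(2)/14

With E = 2, F = 0, G = u^2, L = 0, M = 0, N = sqrt(2)*u^2/(2*Abs(u)), assemble
  H = (EN − 2FM + GL) / (2(EG − F²)) = sqrt(2)/(4*Abs(u)).
At (u, v) = (7/2, -pi/6): H = sqrt(2)/14.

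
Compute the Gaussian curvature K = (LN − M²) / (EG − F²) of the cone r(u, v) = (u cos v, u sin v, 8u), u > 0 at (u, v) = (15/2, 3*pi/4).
K = 0

Coefficients of the first fundamental form: E = 65, F = 0, G = u^2.
Coefficients of the second fundamental form: L = 0, M = 0, N = 8*sqrt(65)*u^2/(65*Abs(u)).
Assemble K = (LN − M²)/(EG − F²) = 0. At (u, v) = (15/2, 3*pi/4): K = 0.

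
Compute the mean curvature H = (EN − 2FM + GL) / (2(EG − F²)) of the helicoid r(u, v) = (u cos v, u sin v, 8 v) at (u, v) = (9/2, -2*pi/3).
H = 0

With E = 1, F = 0, G = u^2 + 64, L = 0, M = -8/sqrt(u^2 + 64), N = 0, assemble
  H = (EN − 2FM + GL) / (2(EG − F²)) = 0.
At (u, v) = (9/2, -2*pi/3): H = 0.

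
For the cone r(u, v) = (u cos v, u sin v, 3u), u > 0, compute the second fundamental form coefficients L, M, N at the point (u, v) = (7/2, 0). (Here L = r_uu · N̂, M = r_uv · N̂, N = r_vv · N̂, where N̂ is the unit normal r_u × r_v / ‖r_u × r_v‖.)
L = 0;  M = 0;  N = 21*sqrt(10)/20

Compute the unit normal N̂(u, v) = (-3*sqrt(10)*u*cos(v)/(10*Abs(u)), -3*sqrt(10)*u*sin(v)/(10*Abs(u)), sqrt(10)*u/(10*Abs(u))), and the second partials r_uu, r_uv, r_vv. Take dot products:
  L(u, v) = r_uu · N̂ = 0,
  M(u, v) = r_uv · N̂ = 0,
  N(u, v) = r_vv · N̂ = 3*sqrt(10)*u^2/(10*Abs(u)).
Evaluating at (u, v) = (7/2, 0):
  L = 0, M = 0, N = 21*sqrt(10)/20.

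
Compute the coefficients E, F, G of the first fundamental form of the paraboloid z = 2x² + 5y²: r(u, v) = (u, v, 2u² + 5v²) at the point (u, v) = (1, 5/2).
E = 17;  F = 100;  G = 626

Partials: r_u = (1, 0, 4*u), r_v = (0, 1, 10*v). As functions of (u, v):
  E = r_u · r_u = 16*u^2 + 1,
  F = r_u · r_v = 40*u*v,
  G = r_v · r_v = 100*v^2 + 1.
Evaluating at (u, v) = (1, 5/2): E = 17, F = 100, G = 626.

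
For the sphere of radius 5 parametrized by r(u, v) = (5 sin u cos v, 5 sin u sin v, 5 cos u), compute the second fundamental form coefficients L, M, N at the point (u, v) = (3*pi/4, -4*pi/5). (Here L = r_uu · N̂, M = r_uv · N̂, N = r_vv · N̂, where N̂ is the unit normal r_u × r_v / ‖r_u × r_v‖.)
L = -5;  M = 0;  N = -5/2

Compute the unit normal N̂(u, v) = (sin(u)^2*cos(v)/Abs(sin(u)), sin(u)^2*sin(v)/Abs(sin(u)), sin(2*u)/(2*Abs(sin(u)))), and the second partials r_uu, r_uv, r_vv. Take dot products:
  L(u, v) = r_uu · N̂ = -5*sin(u)/Abs(sin(u)),
  M(u, v) = r_uv · N̂ = 0,
  N(u, v) = r_vv · N̂ = -5*sin(u)^3/Abs(sin(u)).
Evaluating at (u, v) = (3*pi/4, -4*pi/5):
  L = -5, M = 0, N = -5/2.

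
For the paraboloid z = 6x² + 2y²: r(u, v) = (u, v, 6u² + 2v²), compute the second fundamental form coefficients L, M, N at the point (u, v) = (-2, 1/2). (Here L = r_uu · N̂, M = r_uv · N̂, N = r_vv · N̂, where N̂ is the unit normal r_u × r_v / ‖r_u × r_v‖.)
L = 12*sqrt(581)/581;  M = 0;  N = 4*sqrt(581)/581

Compute the unit normal N̂(u, v) = (-12*u/sqrt(144*u^2 + 16*v^2 + 1), -4*v/sqrt(144*u^2 + 16*v^2 + 1), 1/sqrt(144*u^2 + 16*v^2 + 1)), and the second partials r_uu, r_uv, r_vv. Take dot products:
  L(u, v) = r_uu · N̂ = 12/sqrt(144*u^2 + 16*v^2 + 1),
  M(u, v) = r_uv · N̂ = 0,
  N(u, v) = r_vv · N̂ = 4/sqrt(144*u^2 + 16*v^2 + 1).
Evaluating at (u, v) = (-2, 1/2):
  L = 12*sqrt(581)/581, M = 0, N = 4*sqrt(581)/581.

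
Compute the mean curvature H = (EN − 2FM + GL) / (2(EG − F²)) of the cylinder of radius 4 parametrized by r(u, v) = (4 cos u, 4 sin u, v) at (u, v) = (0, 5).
H = -1/8

With E = 16, F = 0, G = 1, L = -4, M = 0, N = 0, assemble
  H = (EN − 2FM + GL) / (2(EG − F²)) = -1/8.
At (u, v) = (0, 5): H = -1/8.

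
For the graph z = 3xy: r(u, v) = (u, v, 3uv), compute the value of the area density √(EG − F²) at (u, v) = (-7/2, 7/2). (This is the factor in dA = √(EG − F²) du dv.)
√(EG − F²)|_{(-7/2, 7/2)} = sqrt(886)/2

E = 9*v^2 + 1, F = 9*u*v, G = 9*u^2 + 1, so EG − F² = 9*u^2 + 9*v^2 + 1. Taking the positive square root: √(EG − F²) = sqrt(9*u^2 + 9*v^2 + 1). At (u, v) = (-7/2, 7/2): sqrt(886)/2.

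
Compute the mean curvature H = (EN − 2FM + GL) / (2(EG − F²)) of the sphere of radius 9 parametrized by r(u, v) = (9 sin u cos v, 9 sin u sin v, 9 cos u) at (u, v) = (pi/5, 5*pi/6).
H = -1/9

With E = 81, F = 0, G = 81*sin(u)^2, L = -9*sin(u)/Abs(sin(u)), M = 0, N = -9*sin(u)^3/Abs(sin(u)), assemble
  H = (EN − 2FM + GL) / (2(EG − F²)) = -sin(u)/(9*Abs(sin(u))).
At (u, v) = (pi/5, 5*pi/6): H = -1/9.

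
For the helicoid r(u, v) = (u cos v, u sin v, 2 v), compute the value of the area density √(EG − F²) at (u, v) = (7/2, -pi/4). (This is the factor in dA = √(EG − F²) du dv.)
√(EG − F²)|_{(7/2, -pi/4)} = sqrt(65)/2

E = 1, F = 0, G = u^2 + 4, so EG − F² = u^2 + 4. Taking the positive square root: √(EG − F²) = sqrt(u^2 + 4). At (u, v) = (7/2, -pi/4): sqrt(65)/2.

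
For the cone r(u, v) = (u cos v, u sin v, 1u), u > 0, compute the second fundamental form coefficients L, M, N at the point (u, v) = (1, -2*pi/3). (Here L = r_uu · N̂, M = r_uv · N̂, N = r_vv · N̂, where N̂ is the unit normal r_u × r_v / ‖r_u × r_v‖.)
L = 0;  M = 0;  N = sqrt(2)/2

Compute the unit normal N̂(u, v) = (-sqrt(2)*u*cos(v)/(2*Abs(u)), -sqrt(2)*u*sin(v)/(2*Abs(u)), sqrt(2)*u/(2*Abs(u))), and the second partials r_uu, r_uv, r_vv. Take dot products:
  L(u, v) = r_uu · N̂ = 0,
  M(u, v) = r_uv · N̂ = 0,
  N(u, v) = r_vv · N̂ = sqrt(2)*u^2/(2*Abs(u)).
Evaluating at (u, v) = (1, -2*pi/3):
  L = 0, M = 0, N = sqrt(2)/2.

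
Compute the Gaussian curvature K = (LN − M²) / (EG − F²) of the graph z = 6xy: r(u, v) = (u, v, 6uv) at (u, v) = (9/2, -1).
K = -9/146689

Coefficients of the first fundamental form: E = 36*v^2 + 1, F = 36*u*v, G = 36*u^2 + 1.
Coefficients of the second fundamental form: L = 0, M = 6/sqrt(36*u^2 + 36*v^2 + 1), N = 0.
Assemble K = (LN − M²)/(EG − F²) = -36/(1296*u^4 + 2592*u^2*v^2 + 72*u^2 + 1296*v^4 + 72*v^2 + 1). At (u, v) = (9/2, -1): K = -9/146689.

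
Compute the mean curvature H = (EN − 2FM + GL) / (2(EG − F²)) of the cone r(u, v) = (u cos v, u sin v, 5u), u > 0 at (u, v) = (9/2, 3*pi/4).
H = 5*sqrt(26)/234

With E = 26, F = 0, G = u^2, L = 0, M = 0, N = 5*sqrt(26)*u^2/(26*Abs(u)), assemble
  H = (EN − 2FM + GL) / (2(EG − F²)) = 5*sqrt(26)/(52*Abs(u)).
At (u, v) = (9/2, 3*pi/4): H = 5*sqrt(26)/234.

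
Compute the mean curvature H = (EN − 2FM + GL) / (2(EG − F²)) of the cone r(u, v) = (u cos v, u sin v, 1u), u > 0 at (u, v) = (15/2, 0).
H = sqrt(2)/30

With E = 2, F = 0, G = u^2, L = 0, M = 0, N = sqrt(2)*u^2/(2*Abs(u)), assemble
  H = (EN − 2FM + GL) / (2(EG − F²)) = sqrt(2)/(4*Abs(u)).
At (u, v) = (15/2, 0): H = sqrt(2)/30.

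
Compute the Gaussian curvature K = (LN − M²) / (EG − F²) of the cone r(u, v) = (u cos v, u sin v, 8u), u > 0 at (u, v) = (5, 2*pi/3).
K = 0

Coefficients of the first fundamental form: E = 65, F = 0, G = u^2.
Coefficients of the second fundamental form: L = 0, M = 0, N = 8*sqrt(65)*u^2/(65*Abs(u)).
Assemble K = (LN − M²)/(EG − F²) = 0. At (u, v) = (5, 2*pi/3): K = 0.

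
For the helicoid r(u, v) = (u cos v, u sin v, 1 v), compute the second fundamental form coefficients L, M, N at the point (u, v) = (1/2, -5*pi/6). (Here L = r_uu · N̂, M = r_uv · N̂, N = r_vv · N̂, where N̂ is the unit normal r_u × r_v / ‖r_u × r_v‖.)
L = 0;  M = -2*sqrt(5)/5;  N = 0

Compute the unit normal N̂(u, v) = (sin(v)/sqrt(u^2 + 1), -cos(v)/sqrt(u^2 + 1), u/sqrt(u^2 + 1)), and the second partials r_uu, r_uv, r_vv. Take dot products:
  L(u, v) = r_uu · N̂ = 0,
  M(u, v) = r_uv · N̂ = -1/sqrt(u^2 + 1),
  N(u, v) = r_vv · N̂ = 0.
Evaluating at (u, v) = (1/2, -5*pi/6):
  L = 0, M = -2*sqrt(5)/5, N = 0.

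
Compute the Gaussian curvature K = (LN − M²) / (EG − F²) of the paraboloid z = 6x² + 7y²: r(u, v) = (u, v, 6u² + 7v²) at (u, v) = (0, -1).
K = 168/38809

Coefficients of the first fundamental form: E = 144*u^2 + 1, F = 168*u*v, G = 196*v^2 + 1.
Coefficients of the second fundamental form: L = 12/sqrt(144*u^2 + 196*v^2 + 1), M = 0, N = 14/sqrt(144*u^2 + 196*v^2 + 1).
Assemble K = (LN − M²)/(EG − F²) = 168/(20736*u^4 + 56448*u^2*v^2 + 288*u^2 + 38416*v^4 + 392*v^2 + 1). At (u, v) = (0, -1): K = 168/38809.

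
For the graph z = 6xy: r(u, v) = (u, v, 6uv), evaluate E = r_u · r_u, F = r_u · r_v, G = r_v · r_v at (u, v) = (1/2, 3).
E = 325;  F = 54;  G = 10

Partials: r_u = (1, 0, 6*v), r_v = (0, 1, 6*u). As functions of (u, v):
  E = r_u · r_u = 36*v^2 + 1,
  F = r_u · r_v = 36*u*v,
  G = r_v · r_v = 36*u^2 + 1.
Evaluating at (u, v) = (1/2, 3): E = 325, F = 54, G = 10.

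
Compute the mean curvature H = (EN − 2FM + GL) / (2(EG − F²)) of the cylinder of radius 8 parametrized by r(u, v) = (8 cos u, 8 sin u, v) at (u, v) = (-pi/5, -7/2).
H = -1/16

With E = 64, F = 0, G = 1, L = -8, M = 0, N = 0, assemble
  H = (EN − 2FM + GL) / (2(EG − F²)) = -1/16.
At (u, v) = (-pi/5, -7/2): H = -1/16.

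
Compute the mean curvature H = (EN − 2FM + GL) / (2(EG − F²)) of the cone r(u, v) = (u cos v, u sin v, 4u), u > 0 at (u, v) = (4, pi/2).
H = sqrt(17)/34

With E = 17, F = 0, G = u^2, L = 0, M = 0, N = 4*sqrt(17)*u^2/(17*Abs(u)), assemble
  H = (EN − 2FM + GL) / (2(EG − F²)) = 2*sqrt(17)/(17*Abs(u)).
At (u, v) = (4, pi/2): H = sqrt(17)/34.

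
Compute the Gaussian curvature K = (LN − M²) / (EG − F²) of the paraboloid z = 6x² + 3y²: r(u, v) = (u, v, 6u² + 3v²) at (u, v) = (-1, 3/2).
K = 18/12769

Coefficients of the first fundamental form: E = 144*u^2 + 1, F = 72*u*v, G = 36*v^2 + 1.
Coefficients of the second fundamental form: L = 12/sqrt(144*u^2 + 36*v^2 + 1), M = 0, N = 6/sqrt(144*u^2 + 36*v^2 + 1).
Assemble K = (LN − M²)/(EG − F²) = 72/(20736*u^4 + 10368*u^2*v^2 + 288*u^2 + 1296*v^4 + 72*v^2 + 1). At (u, v) = (-1, 3/2): K = 18/12769.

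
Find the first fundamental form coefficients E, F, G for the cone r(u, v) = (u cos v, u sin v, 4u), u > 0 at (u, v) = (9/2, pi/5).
E = 17;  F = 0;  G = 81/4

Partials: r_u = (cos(v), sin(v), 4), r_v = (-u*sin(v), u*cos(v), 0). As functions of (u, v):
  E = r_u · r_u = 17,
  F = r_u · r_v = 0,
  G = r_v · r_v = u^2.
Evaluating at (u, v) = (9/2, pi/5): E = 17, F = 0, G = 81/4.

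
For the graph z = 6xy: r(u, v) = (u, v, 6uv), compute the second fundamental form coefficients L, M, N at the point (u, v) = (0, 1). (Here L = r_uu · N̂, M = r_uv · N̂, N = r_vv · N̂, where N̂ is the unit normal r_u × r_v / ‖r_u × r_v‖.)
L = 0;  M = 6*sqrt(37)/37;  N = 0

Compute the unit normal N̂(u, v) = (-6*v/sqrt(36*u^2 + 36*v^2 + 1), -6*u/sqrt(36*u^2 + 36*v^2 + 1), 1/sqrt(36*u^2 + 36*v^2 + 1)), and the second partials r_uu, r_uv, r_vv. Take dot products:
  L(u, v) = r_uu · N̂ = 0,
  M(u, v) = r_uv · N̂ = 6/sqrt(36*u^2 + 36*v^2 + 1),
  N(u, v) = r_vv · N̂ = 0.
Evaluating at (u, v) = (0, 1):
  L = 0, M = 6*sqrt(37)/37, N = 0.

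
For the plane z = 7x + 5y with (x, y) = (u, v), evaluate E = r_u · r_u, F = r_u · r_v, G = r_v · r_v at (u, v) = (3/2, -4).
E = 50;  F = 35;  G = 26

Partials: r_u = (1, 0, 7), r_v = (0, 1, 5). As functions of (u, v):
  E = r_u · r_u = 50,
  F = r_u · r_v = 35,
  G = r_v · r_v = 26.
Evaluating at (u, v) = (3/2, -4): E = 50, F = 35, G = 26.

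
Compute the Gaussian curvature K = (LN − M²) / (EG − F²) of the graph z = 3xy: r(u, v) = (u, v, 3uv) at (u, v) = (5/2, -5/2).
K = -36/51529

Coefficients of the first fundamental form: E = 9*v^2 + 1, F = 9*u*v, G = 9*u^2 + 1.
Coefficients of the second fundamental form: L = 0, M = 3/sqrt(9*u^2 + 9*v^2 + 1), N = 0.
Assemble K = (LN − M²)/(EG − F²) = -9/(81*u^4 + 162*u^2*v^2 + 18*u^2 + 81*v^4 + 18*v^2 + 1). At (u, v) = (5/2, -5/2): K = -36/51529.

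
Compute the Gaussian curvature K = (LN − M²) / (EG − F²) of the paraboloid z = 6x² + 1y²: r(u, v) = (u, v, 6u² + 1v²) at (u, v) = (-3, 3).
K = 24/1776889

Coefficients of the first fundamental form: E = 144*u^2 + 1, F = 24*u*v, G = 4*v^2 + 1.
Coefficients of the second fundamental form: L = 12/sqrt(144*u^2 + 4*v^2 + 1), M = 0, N = 2/sqrt(144*u^2 + 4*v^2 + 1).
Assemble K = (LN − M²)/(EG − F²) = 24/(20736*u^4 + 1152*u^2*v^2 + 288*u^2 + 16*v^4 + 8*v^2 + 1). At (u, v) = (-3, 3): K = 24/1776889.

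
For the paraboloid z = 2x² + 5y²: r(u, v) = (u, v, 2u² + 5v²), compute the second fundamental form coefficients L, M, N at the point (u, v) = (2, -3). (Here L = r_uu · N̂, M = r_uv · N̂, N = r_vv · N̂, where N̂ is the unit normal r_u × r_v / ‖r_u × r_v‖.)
L = 4*sqrt(965)/965;  M = 0;  N = 2*sqrt(965)/193

Compute the unit normal N̂(u, v) = (-4*u/sqrt(16*u^2 + 100*v^2 + 1), -10*v/sqrt(16*u^2 + 100*v^2 + 1), 1/sqrt(16*u^2 + 100*v^2 + 1)), and the second partials r_uu, r_uv, r_vv. Take dot products:
  L(u, v) = r_uu · N̂ = 4/sqrt(16*u^2 + 100*v^2 + 1),
  M(u, v) = r_uv · N̂ = 0,
  N(u, v) = r_vv · N̂ = 10/sqrt(16*u^2 + 100*v^2 + 1).
Evaluating at (u, v) = (2, -3):
  L = 4*sqrt(965)/965, M = 0, N = 2*sqrt(965)/193.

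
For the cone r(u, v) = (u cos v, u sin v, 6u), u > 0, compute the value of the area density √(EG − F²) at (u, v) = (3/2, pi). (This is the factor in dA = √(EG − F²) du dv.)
√(EG − F²)|_{(3/2, pi)} = 3*sqrt(37)/2

E = 37, F = 0, G = u^2, so EG − F² = 37*u^2. Taking the positive square root: √(EG − F²) = sqrt(37)*Abs(u). At (u, v) = (3/2, pi): 3*sqrt(37)/2.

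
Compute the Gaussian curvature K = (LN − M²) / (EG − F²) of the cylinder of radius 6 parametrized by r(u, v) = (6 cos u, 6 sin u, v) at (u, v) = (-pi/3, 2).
K = 0

Coefficients of the first fundamental form: E = 36, F = 0, G = 1.
Coefficients of the second fundamental form: L = -6, M = 0, N = 0.
Assemble K = (LN − M²)/(EG − F²) = 0. At (u, v) = (-pi/3, 2): K = 0.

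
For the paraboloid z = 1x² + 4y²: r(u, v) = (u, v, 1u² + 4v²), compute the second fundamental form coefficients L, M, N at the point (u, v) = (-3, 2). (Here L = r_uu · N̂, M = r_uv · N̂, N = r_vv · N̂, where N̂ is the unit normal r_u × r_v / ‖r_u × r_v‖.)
L = 2*sqrt(293)/293;  M = 0;  N = 8*sqrt(293)/293

Compute the unit normal N̂(u, v) = (-2*u/sqrt(4*u^2 + 64*v^2 + 1), -8*v/sqrt(4*u^2 + 64*v^2 + 1), 1/sqrt(4*u^2 + 64*v^2 + 1)), and the second partials r_uu, r_uv, r_vv. Take dot products:
  L(u, v) = r_uu · N̂ = 2/sqrt(4*u^2 + 64*v^2 + 1),
  M(u, v) = r_uv · N̂ = 0,
  N(u, v) = r_vv · N̂ = 8/sqrt(4*u^2 + 64*v^2 + 1).
Evaluating at (u, v) = (-3, 2):
  L = 2*sqrt(293)/293, M = 0, N = 8*sqrt(293)/293.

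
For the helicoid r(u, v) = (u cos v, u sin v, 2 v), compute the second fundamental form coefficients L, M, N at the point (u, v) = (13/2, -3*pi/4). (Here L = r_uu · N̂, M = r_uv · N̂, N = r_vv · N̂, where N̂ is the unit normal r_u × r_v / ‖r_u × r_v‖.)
L = 0;  M = -4*sqrt(185)/185;  N = 0

Compute the unit normal N̂(u, v) = (2*sin(v)/sqrt(u^2 + 4), -2*cos(v)/sqrt(u^2 + 4), u/sqrt(u^2 + 4)), and the second partials r_uu, r_uv, r_vv. Take dot products:
  L(u, v) = r_uu · N̂ = 0,
  M(u, v) = r_uv · N̂ = -2/sqrt(u^2 + 4),
  N(u, v) = r_vv · N̂ = 0.
Evaluating at (u, v) = (13/2, -3*pi/4):
  L = 0, M = -4*sqrt(185)/185, N = 0.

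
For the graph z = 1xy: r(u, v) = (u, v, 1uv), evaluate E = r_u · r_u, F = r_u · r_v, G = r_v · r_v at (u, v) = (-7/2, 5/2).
E = 29/4;  F = -35/4;  G = 53/4

Partials: r_u = (1, 0, v), r_v = (0, 1, u). As functions of (u, v):
  E = r_u · r_u = v^2 + 1,
  F = r_u · r_v = u*v,
  G = r_v · r_v = u^2 + 1.
Evaluating at (u, v) = (-7/2, 5/2): E = 29/4, F = -35/4, G = 53/4.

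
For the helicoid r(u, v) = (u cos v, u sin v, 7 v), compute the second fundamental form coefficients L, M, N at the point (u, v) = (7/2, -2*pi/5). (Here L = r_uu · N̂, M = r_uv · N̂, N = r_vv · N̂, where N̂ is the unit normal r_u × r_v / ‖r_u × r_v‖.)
L = 0;  M = -2*sqrt(5)/5;  N = 0

Compute the unit normal N̂(u, v) = (7*sin(v)/sqrt(u^2 + 49), -7*cos(v)/sqrt(u^2 + 49), u/sqrt(u^2 + 49)), and the second partials r_uu, r_uv, r_vv. Take dot products:
  L(u, v) = r_uu · N̂ = 0,
  M(u, v) = r_uv · N̂ = -7/sqrt(u^2 + 49),
  N(u, v) = r_vv · N̂ = 0.
Evaluating at (u, v) = (7/2, -2*pi/5):
  L = 0, M = -2*sqrt(5)/5, N = 0.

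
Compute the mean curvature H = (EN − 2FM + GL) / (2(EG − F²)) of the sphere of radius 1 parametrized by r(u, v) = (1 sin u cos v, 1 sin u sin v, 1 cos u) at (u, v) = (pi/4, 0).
H = -1

With E = 1, F = 0, G = sin(u)^2, L = -sin(u)/Abs(sin(u)), M = 0, N = -sin(u)^3/Abs(sin(u)), assemble
  H = (EN − 2FM + GL) / (2(EG − F²)) = -sin(u)/Abs(sin(u)).
At (u, v) = (pi/4, 0): H = -1.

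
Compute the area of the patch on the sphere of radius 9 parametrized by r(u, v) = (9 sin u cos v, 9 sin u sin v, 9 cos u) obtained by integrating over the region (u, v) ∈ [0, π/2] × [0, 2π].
Area = 162*pi

Area = ∫∫ √(EG − F²) du dv with √(EG − F²) = 81*Abs(sin(u)). Integrating over [0, π/2] × [0, 2π] gives 162*pi.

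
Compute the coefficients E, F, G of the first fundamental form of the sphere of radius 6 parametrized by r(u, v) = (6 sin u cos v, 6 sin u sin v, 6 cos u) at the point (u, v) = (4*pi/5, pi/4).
E = 36;  F = 0;  G = 45/2 - 9*sqrt(5)/2

Partials: r_u = (6*cos(u)*cos(v), 6*sin(v)*cos(u), -6*sin(u)), r_v = (-6*sin(u)*sin(v), 6*sin(u)*cos(v), 0). As functions of (u, v):
  E = r_u · r_u = 36,
  F = r_u · r_v = 0,
  G = r_v · r_v = 36*sin(u)^2.
Evaluating at (u, v) = (4*pi/5, pi/4): E = 36, F = 0, G = 45/2 - 9*sqrt(5)/2.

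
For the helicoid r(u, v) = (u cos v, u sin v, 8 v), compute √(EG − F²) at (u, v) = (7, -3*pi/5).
√(EG − F²)|_{(7, -3*pi/5)} = sqrt(113)

E = 1, F = 0, G = u^2 + 64; EG − F² = u^2 + 64; √(EG − F²) = sqrt(u^2 + 64). At the given point: sqrt(113).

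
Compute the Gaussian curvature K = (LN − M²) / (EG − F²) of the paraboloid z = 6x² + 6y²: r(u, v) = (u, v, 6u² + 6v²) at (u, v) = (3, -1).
K = 144/2076481

Coefficients of the first fundamental form: E = 144*u^2 + 1, F = 144*u*v, G = 144*v^2 + 1.
Coefficients of the second fundamental form: L = 12/sqrt(144*u^2 + 144*v^2 + 1), M = 0, N = 12/sqrt(144*u^2 + 144*v^2 + 1).
Assemble K = (LN − M²)/(EG − F²) = 144/(20736*u^4 + 41472*u^2*v^2 + 288*u^2 + 20736*v^4 + 288*v^2 + 1). At (u, v) = (3, -1): K = 144/2076481.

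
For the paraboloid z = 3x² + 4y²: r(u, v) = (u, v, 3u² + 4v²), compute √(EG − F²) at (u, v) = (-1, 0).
√(EG − F²)|_{(-1, 0)} = sqrt(37)

E = 36*u^2 + 1, F = 48*u*v, G = 64*v^2 + 1; EG − F² = 36*u^2 + 64*v^2 + 1; √(EG − F²) = sqrt(36*u^2 + 64*v^2 + 1). At the given point: sqrt(37).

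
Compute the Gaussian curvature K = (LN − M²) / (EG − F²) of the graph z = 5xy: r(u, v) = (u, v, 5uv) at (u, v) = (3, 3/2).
K = -400/1274641

Coefficients of the first fundamental form: E = 25*v^2 + 1, F = 25*u*v, G = 25*u^2 + 1.
Coefficients of the second fundamental form: L = 0, M = 5/sqrt(25*u^2 + 25*v^2 + 1), N = 0.
Assemble K = (LN − M²)/(EG − F²) = -25/(625*u^4 + 1250*u^2*v^2 + 50*u^2 + 625*v^4 + 50*v^2 + 1). At (u, v) = (3, 3/2): K = -400/1274641.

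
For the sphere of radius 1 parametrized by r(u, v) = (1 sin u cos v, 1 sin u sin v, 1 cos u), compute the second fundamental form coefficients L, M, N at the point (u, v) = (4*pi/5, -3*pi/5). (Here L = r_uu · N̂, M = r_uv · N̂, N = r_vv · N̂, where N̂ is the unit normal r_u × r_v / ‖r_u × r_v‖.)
L = -1;  M = 0;  N = -5/8 + sqrt(5)/8

Compute the unit normal N̂(u, v) = (sin(u)^2*cos(v)/Abs(sin(u)), sin(u)^2*sin(v)/Abs(sin(u)), sin(2*u)/(2*Abs(sin(u)))), and the second partials r_uu, r_uv, r_vv. Take dot products:
  L(u, v) = r_uu · N̂ = -sin(u)/Abs(sin(u)),
  M(u, v) = r_uv · N̂ = 0,
  N(u, v) = r_vv · N̂ = -sin(u)^3/Abs(sin(u)).
Evaluating at (u, v) = (4*pi/5, -3*pi/5):
  L = -1, M = 0, N = -5/8 + sqrt(5)/8.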